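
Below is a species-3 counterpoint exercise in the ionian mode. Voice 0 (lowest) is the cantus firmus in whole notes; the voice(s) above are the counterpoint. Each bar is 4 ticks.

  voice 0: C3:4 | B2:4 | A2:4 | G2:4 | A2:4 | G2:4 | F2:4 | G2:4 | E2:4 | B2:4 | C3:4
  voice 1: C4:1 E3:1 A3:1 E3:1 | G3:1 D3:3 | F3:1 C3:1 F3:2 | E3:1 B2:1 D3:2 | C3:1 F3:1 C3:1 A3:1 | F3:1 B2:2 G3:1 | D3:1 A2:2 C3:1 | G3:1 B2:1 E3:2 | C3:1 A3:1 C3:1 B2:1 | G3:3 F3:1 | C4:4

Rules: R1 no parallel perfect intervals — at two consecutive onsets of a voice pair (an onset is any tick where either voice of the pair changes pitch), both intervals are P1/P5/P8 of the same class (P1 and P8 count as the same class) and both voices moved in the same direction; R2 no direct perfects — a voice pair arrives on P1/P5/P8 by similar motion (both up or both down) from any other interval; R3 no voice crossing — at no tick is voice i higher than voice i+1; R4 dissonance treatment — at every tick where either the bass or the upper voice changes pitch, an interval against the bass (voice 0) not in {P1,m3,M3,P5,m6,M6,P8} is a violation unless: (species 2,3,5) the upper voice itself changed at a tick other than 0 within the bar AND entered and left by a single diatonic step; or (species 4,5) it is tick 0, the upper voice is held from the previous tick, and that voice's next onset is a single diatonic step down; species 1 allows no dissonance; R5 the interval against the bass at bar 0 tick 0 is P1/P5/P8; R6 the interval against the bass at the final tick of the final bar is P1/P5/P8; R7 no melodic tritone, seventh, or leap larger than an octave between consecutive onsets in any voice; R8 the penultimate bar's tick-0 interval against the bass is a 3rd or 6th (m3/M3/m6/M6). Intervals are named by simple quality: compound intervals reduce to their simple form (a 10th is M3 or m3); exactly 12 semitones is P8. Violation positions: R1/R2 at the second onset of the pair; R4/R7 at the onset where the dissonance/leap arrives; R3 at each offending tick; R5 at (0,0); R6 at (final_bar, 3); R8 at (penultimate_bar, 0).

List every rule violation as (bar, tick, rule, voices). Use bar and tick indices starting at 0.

bar 0: v0=C3 v1=C4 downbeat P8
bar 1: v0=B2 v1=G3 downbeat m6
bar 2: v0=A2 v1=F3 downbeat m6
bar 3: v0=G2 v1=E3 downbeat M6
bar 4: v0=A2 v1=C3 downbeat m3
bar 5: v0=G2 v1=F3 downbeat m7
bar 6: v0=F2 v1=D3 downbeat M6
bar 7: v0=G2 v1=G3 downbeat P8
bar 8: v0=E2 v1=C3 downbeat m6
bar 9: v0=B2 v1=G3 downbeat m6
bar 10: v0=C3 v1=C4 downbeat P8
  -> R4 @ bar 5 tick 0 v(0, 1): G2/F3 m7 untreated
  -> R7 @ bar 5 tick 1 v(1,): F3->B2 leap 6st
  -> R2 @ bar 7 tick 0 v(0, 1): F2/C3 P5 -> G2/G3 P8 similar
  -> R4 @ bar 8 tick 1 v(0, 1): E2/A3 P4 untreated
  -> R4 @ bar 9 tick 3 v(0, 1): B2/F3 TT untreated
  -> R2 @ bar 10 tick 0 v(0, 1): B2/F3 TT -> C3/C4 P8 similar

(5, 0, R4, (0, 1))
(5, 1, R7, (1,))
(7, 0, R2, (0, 1))
(8, 1, R4, (0, 1))
(9, 3, R4, (0, 1))
(10, 0, R2, (0, 1))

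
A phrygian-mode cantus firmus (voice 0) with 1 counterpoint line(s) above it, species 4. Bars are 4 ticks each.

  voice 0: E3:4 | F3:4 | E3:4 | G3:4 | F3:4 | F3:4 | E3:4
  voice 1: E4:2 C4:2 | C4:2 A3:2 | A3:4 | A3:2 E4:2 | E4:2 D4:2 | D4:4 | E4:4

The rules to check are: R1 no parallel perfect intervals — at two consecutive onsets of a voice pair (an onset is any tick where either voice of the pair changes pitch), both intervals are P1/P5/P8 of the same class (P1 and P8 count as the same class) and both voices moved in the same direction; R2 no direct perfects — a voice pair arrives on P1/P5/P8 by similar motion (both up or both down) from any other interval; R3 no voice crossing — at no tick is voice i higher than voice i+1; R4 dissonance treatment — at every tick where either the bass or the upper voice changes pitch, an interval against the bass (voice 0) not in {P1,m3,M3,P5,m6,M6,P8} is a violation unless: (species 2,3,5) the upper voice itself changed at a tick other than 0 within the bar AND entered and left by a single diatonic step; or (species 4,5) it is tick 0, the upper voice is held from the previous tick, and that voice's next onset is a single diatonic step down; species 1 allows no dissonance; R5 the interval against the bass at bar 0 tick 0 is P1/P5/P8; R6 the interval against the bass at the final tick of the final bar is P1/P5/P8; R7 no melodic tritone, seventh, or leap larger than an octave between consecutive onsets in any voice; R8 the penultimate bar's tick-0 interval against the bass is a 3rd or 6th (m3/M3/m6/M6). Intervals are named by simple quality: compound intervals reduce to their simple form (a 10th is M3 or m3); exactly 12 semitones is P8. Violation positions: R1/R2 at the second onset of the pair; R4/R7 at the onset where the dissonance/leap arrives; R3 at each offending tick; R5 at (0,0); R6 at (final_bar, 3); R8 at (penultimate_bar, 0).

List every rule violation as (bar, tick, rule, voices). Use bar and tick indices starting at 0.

(2, 0, R4, (0, 1))
(3, 0, R4, (0, 1))

bar 0: v0=E3 v1=E4 downbeat P8
bar 1: v0=F3 v1=C4 downbeat P5
bar 2: v0=E3 v1=A3 downbeat P4
bar 3: v0=G3 v1=A3 downbeat M2
bar 4: v0=F3 v1=E4 downbeat M7
bar 5: v0=F3 v1=D4 downbeat M6
bar 6: v0=E3 v1=E4 downbeat P8
  -> R4 @ bar 2 tick 0 v(0, 1): E3/A3 P4 untreated
  -> R4 @ bar 3 tick 0 v(0, 1): G3/A3 M2 untreated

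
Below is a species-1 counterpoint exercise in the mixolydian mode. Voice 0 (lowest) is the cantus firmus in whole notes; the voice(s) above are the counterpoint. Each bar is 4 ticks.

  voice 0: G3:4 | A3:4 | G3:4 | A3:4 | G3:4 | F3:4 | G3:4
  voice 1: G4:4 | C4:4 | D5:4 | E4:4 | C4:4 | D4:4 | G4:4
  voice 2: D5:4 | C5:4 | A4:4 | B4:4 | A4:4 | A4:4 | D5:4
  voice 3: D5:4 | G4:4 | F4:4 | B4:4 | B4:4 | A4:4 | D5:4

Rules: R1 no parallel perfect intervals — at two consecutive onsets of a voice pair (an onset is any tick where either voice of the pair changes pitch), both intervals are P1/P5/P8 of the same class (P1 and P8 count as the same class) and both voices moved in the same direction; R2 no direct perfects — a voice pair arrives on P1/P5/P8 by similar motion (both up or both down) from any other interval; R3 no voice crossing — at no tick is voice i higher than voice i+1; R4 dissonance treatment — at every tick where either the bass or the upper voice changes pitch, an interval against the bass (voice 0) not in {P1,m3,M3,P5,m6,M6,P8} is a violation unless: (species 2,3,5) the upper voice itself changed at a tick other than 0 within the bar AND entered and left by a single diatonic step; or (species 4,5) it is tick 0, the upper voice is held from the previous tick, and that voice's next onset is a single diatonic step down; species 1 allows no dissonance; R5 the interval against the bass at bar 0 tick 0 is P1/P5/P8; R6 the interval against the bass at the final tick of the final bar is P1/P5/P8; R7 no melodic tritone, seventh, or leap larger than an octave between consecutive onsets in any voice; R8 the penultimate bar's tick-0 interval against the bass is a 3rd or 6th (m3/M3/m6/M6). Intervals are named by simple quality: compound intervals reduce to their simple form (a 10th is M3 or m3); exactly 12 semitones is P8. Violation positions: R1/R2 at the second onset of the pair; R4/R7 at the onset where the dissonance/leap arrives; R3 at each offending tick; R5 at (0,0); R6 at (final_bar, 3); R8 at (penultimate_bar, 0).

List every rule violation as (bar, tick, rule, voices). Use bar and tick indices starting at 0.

bar 0: v0=G3 v1=G4 v2=D5 v3=D5 downbeat P5
bar 1: v0=A3 v1=C4 v2=C5 v3=G4 downbeat m7
bar 2: v0=G3 v1=D5 v2=A4 v3=F4 downbeat m7
bar 3: v0=A3 v1=E4 v2=B4 v3=B4 downbeat M2
bar 4: v0=G3 v1=C4 v2=A4 v3=B4 downbeat M3
bar 5: v0=F3 v1=D4 v2=A4 v3=A4 downbeat M3
bar 6: v0=G3 v1=G4 v2=D5 v3=D5 downbeat P5
  -> R1 @ bar 1 tick 0 v(1, 3): G4/D5 P5 -> C4/G4 P5 similar
  -> R2 @ bar 1 tick 0 v(1, 2): G4/D5 P5 -> C4/C5 P8 similar
  -> R3 @ bar 1 tick 0 v(2, 3): C5 above G4
  -> R4 @ bar 1 tick 0 v(0, 3): A3/G4 m7 untreated
  -> R3 @ bar 1 tick 1 v(2, 3): C5 above G4
  -> R3 @ bar 1 tick 2 v(2, 3): C5 above G4
  -> R3 @ bar 1 tick 3 v(2, 3): C5 above G4
  -> R3 @ bar 2 tick 0 v(1, 2): D5 above A4
  -> R3 @ bar 2 tick 0 v(2, 3): A4 above F4
  -> R4 @ bar 2 tick 0 v(0, 2): G3/A4 M2 untreated
  -> R4 @ bar 2 tick 0 v(0, 3): G3/F4 m7 untreated
  -> R7 @ bar 2 tick 0 v(1,): C4->D5 leap 14st
  -> R3 @ bar 2 tick 1 v(1, 2): D5 above A4
  -> R3 @ bar 2 tick 1 v(2, 3): A4 above F4
  -> R3 @ bar 2 tick 2 v(1, 2): D5 above A4
  -> R3 @ bar 2 tick 2 v(2, 3): A4 above F4
  -> R3 @ bar 2 tick 3 v(1, 2): D5 above A4
  -> R3 @ bar 2 tick 3 v(2, 3): A4 above F4
  -> R2 @ bar 3 tick 0 v(2, 3): A4/F4 M3 -> B4/B4 P1 similar
  -> R4 @ bar 3 tick 0 v(0, 2): A3/B4 M2 untreated
  -> R4 @ bar 3 tick 0 v(0, 3): A3/B4 M2 untreated
  -> R7 @ bar 3 tick 0 v(1,): D5->E4 leap 10st
  -> R7 @ bar 3 tick 0 v(3,): F4->B4 leap 6st
  -> R4 @ bar 4 tick 0 v(0, 1): G3/C4 P4 untreated
  -> R4 @ bar 4 tick 0 v(0, 2): G3/A4 M2 untreated
  -> R1 @ bar 6 tick 0 v(1, 2): D4/A4 P5 -> G4/D5 P5 similar
  -> R1 @ bar 6 tick 0 v(1, 3): D4/A4 P5 -> G4/D5 P5 similar
  -> R1 @ bar 6 tick 0 v(2, 3): A4/A4 P1 -> D5/D5 P1 similar
  -> R2 @ bar 6 tick 0 v(0, 1): F3/D4 M6 -> G3/G4 P8 similar
  -> R2 @ bar 6 tick 0 v(0, 2): F3/A4 M3 -> G3/D5 P5 similar
  -> R2 @ bar 6 tick 0 v(0, 3): F3/A4 M3 -> G3/D5 P5 similar

(1, 0, R1, (1, 3))
(1, 0, R2, (1, 2))
(1, 0, R3, (2, 3))
(1, 0, R4, (0, 3))
(1, 1, R3, (2, 3))
(1, 2, R3, (2, 3))
(1, 3, R3, (2, 3))
(2, 0, R3, (1, 2))
(2, 0, R3, (2, 3))
(2, 0, R4, (0, 2))
(2, 0, R4, (0, 3))
(2, 0, R7, (1,))
(2, 1, R3, (1, 2))
(2, 1, R3, (2, 3))
(2, 2, R3, (1, 2))
(2, 2, R3, (2, 3))
(2, 3, R3, (1, 2))
(2, 3, R3, (2, 3))
(3, 0, R2, (2, 3))
(3, 0, R4, (0, 2))
(3, 0, R4, (0, 3))
(3, 0, R7, (1,))
(3, 0, R7, (3,))
(4, 0, R4, (0, 1))
(4, 0, R4, (0, 2))
(6, 0, R1, (1, 2))
(6, 0, R1, (1, 3))
(6, 0, R1, (2, 3))
(6, 0, R2, (0, 1))
(6, 0, R2, (0, 2))
(6, 0, R2, (0, 3))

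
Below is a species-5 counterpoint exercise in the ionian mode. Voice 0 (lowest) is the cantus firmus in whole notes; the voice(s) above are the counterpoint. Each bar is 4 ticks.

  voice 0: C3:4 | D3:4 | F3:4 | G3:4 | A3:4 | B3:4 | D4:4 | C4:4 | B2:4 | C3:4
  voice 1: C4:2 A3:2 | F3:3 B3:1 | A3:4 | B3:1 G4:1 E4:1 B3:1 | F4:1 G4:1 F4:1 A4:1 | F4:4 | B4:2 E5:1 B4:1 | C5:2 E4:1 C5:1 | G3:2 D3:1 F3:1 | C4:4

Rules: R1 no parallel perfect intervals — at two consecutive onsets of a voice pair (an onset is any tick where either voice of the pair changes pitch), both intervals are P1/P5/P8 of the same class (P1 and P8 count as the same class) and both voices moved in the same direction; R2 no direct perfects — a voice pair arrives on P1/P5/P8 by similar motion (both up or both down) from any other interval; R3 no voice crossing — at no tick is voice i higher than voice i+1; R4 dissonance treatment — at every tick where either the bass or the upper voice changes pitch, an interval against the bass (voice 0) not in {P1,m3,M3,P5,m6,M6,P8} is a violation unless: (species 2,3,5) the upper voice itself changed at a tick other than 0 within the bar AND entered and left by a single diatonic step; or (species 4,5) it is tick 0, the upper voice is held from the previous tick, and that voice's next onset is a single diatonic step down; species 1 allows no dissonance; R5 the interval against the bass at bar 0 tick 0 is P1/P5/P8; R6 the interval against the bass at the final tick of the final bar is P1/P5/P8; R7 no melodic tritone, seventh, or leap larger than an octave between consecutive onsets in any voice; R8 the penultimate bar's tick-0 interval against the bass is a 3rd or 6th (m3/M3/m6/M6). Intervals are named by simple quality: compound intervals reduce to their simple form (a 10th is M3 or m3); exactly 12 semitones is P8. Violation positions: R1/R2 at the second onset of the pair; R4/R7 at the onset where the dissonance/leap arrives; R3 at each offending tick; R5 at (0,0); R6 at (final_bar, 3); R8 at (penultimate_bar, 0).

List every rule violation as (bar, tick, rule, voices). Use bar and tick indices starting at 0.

(1, 3, R7, (1,))
(4, 0, R7, (1,))
(5, 0, R4, (0, 1))
(6, 0, R7, (1,))
(6, 2, R4, (0, 1))
(8, 0, R7, (0,))
(8, 0, R7, (1,))
(8, 3, R4, (0, 1))
(9, 0, R2, (0, 1))

bar 0: v0=C3 v1=C4 downbeat P8
bar 1: v0=D3 v1=F3 downbeat m3
bar 2: v0=F3 v1=A3 downbeat M3
bar 3: v0=G3 v1=B3 downbeat M3
bar 4: v0=A3 v1=F4 downbeat m6
bar 5: v0=B3 v1=F4 downbeat TT
bar 6: v0=D4 v1=B4 downbeat M6
bar 7: v0=C4 v1=C5 downbeat P8
bar 8: v0=B2 v1=G3 downbeat m6
bar 9: v0=C3 v1=C4 downbeat P8
  -> R7 @ bar 1 tick 3 v(1,): F3->B3 leap 6st
  -> R7 @ bar 4 tick 0 v(1,): B3->F4 leap 6st
  -> R4 @ bar 5 tick 0 v(0, 1): B3/F4 TT untreated
  -> R7 @ bar 6 tick 0 v(1,): F4->B4 leap 6st
  -> R4 @ bar 6 tick 2 v(0, 1): D4/E5 M2 untreated
  -> R7 @ bar 8 tick 0 v(0,): C4->B2 leap 13st
  -> R7 @ bar 8 tick 0 v(1,): C5->G3 leap 17st
  -> R4 @ bar 8 tick 3 v(0, 1): B2/F3 TT untreated
  -> R2 @ bar 9 tick 0 v(0, 1): B2/F3 TT -> C3/C4 P8 similar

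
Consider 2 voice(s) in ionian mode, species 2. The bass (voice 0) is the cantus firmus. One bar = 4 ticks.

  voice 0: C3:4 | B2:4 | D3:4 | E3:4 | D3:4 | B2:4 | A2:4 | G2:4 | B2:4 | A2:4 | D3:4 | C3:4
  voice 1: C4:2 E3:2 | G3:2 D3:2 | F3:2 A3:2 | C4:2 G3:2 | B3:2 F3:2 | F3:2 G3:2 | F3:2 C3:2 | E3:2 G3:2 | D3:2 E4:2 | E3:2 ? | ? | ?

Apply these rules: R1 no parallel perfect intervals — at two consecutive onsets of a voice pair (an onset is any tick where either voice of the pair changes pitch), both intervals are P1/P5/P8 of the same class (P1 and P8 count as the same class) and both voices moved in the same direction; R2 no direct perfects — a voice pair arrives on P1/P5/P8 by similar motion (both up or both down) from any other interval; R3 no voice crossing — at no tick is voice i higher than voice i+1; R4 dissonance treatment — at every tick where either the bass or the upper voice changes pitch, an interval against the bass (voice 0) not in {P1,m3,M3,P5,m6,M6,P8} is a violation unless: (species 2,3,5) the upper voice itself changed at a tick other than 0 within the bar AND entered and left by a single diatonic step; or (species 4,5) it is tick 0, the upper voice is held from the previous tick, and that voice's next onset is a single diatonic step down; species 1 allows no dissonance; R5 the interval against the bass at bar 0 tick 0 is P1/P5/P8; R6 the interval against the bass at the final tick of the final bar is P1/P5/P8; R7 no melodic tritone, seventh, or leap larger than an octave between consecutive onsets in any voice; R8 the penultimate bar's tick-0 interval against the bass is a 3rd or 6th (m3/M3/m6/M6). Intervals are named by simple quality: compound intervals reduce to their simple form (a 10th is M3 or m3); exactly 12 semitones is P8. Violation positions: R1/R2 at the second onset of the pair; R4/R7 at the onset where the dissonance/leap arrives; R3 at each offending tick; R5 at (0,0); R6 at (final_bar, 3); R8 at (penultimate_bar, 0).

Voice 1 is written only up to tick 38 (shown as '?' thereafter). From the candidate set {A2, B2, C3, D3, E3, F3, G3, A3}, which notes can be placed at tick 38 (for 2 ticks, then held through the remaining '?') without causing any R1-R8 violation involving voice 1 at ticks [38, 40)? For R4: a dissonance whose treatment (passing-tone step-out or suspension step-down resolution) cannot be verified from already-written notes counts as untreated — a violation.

{A2, A3, C3, E3, F3}

A2: legal
B2: violates R4
C3: legal
D3: violates R4
E3: legal
F3: legal
G3: violates R4
A3: legal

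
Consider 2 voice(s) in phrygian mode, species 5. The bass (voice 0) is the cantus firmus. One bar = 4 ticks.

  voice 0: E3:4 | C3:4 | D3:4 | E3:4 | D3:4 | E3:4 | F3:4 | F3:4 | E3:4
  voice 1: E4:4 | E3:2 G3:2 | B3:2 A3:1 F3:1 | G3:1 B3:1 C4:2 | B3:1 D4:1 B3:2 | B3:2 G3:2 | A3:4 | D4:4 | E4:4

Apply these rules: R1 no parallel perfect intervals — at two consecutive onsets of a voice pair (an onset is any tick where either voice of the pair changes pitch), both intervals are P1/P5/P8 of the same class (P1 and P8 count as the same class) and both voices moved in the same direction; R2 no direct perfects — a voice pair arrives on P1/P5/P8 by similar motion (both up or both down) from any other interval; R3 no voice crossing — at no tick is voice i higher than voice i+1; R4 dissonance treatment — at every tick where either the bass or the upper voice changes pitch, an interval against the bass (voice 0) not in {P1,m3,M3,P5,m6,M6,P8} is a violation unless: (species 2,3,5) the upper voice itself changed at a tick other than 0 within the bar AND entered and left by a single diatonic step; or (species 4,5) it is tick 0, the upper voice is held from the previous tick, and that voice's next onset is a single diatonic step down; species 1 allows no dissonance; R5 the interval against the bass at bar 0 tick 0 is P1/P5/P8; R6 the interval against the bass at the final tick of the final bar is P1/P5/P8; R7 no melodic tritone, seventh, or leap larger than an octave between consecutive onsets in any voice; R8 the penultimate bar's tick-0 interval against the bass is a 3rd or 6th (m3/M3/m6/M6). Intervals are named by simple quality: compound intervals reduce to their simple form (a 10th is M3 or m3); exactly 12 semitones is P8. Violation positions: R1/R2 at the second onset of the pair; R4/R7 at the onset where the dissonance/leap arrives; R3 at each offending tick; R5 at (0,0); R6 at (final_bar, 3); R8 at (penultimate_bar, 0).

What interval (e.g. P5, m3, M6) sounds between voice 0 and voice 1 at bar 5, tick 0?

voice 0=E3 voice 1=B3 -> P5

P5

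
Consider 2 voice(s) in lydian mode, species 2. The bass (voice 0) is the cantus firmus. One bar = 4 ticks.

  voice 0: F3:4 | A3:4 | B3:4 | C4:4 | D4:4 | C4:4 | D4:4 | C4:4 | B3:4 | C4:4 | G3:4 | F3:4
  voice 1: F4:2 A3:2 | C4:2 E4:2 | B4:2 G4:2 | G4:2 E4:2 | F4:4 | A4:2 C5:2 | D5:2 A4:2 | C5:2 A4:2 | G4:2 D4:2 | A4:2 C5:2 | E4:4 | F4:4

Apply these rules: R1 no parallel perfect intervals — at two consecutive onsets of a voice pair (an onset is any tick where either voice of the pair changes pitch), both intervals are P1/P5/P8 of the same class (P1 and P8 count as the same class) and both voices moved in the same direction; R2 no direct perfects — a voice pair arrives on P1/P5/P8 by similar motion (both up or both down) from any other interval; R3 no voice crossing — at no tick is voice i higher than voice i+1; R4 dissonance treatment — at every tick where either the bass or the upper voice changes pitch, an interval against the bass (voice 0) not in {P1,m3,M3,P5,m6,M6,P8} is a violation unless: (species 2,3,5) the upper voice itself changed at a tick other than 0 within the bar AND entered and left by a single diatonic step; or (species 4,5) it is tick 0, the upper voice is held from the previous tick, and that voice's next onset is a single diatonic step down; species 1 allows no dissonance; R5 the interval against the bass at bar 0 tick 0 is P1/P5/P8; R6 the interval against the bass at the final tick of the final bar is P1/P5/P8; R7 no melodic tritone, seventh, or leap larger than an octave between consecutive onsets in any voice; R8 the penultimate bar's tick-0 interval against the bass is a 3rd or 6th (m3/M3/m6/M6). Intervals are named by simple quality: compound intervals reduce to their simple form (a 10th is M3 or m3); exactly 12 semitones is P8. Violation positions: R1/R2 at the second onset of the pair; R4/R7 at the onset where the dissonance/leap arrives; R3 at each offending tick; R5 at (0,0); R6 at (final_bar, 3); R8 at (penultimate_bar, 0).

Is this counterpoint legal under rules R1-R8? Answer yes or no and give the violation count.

bar 0: v0=F3 v1=F4 (P8)
bar 1: v0=A3 v1=C4 (m3)
bar 2: v0=B3 v1=B4 (P8)
bar 3: v0=C4 v1=G4 (P5)
bar 4: v0=D4 v1=F4 (m3)
bar 5: v0=C4 v1=A4 (M6)
bar 6: v0=D4 v1=D5 (P8)
bar 7: v0=C4 v1=C5 (P8)
bar 8: v0=B3 v1=G4 (m6)
bar 9: v0=C4 v1=A4 (M6)
bar 10: v0=G3 v1=E4 (M6)
bar 11: v0=F3 v1=F4 (P8)
  R2 @ bar2.0: A3/E4 P5 -> B3/B4 P8 similar
  R1 @ bar6.0: C4/C5 P8 -> D4/D5 P8 similar

No (2 violations)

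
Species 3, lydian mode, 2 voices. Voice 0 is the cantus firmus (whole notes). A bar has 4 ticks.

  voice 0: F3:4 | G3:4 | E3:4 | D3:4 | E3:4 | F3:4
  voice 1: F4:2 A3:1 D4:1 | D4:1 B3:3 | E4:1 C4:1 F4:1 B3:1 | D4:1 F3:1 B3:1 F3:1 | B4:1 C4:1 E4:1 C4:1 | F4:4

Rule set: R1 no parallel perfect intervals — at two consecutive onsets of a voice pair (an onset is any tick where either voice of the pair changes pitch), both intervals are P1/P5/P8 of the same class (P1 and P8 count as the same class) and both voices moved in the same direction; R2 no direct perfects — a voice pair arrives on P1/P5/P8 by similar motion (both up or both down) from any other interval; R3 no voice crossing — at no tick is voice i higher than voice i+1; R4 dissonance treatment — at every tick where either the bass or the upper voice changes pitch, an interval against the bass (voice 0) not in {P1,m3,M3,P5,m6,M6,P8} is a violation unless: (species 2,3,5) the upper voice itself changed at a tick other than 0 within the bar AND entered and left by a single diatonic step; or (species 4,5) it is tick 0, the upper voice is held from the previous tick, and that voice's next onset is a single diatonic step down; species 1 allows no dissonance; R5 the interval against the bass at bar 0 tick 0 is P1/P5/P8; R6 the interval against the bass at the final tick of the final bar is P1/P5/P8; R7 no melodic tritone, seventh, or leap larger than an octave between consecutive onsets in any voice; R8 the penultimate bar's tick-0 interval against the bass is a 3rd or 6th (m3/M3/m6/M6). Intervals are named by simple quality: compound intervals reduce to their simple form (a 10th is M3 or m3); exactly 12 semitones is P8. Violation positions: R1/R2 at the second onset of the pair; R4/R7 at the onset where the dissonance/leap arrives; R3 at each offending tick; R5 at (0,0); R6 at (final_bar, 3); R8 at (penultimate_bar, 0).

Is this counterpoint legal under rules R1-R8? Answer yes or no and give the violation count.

No (9 violations)

bar 0: v0=F3 v1=F4 (P8)
bar 1: v0=G3 v1=D4 (P5)
bar 2: v0=E3 v1=E4 (P8)
bar 3: v0=D3 v1=D4 (P8)
bar 4: v0=E3 v1=B4 (P5)
bar 5: v0=F3 v1=F4 (P8)
  R4 @ bar2.2: E3/F4 m2 untreated
  R7 @ bar2.3: F4->B3 leap 6st
  R7 @ bar3.2: F3->B3 leap 6st
  R7 @ bar3.3: B3->F3 leap 6st
  R2 @ bar4.0: D3/F3 m3 -> E3/B4 P5 similar
  R7 @ bar4.0: F3->B4 leap 18st
  R8 @ bar4.0: penult P5 not 3rd/6th
  R7 @ bar4.1: B4->C4 leap 11st
  R2 @ bar5.0: E3/C4 m6 -> F3/F4 P8 similar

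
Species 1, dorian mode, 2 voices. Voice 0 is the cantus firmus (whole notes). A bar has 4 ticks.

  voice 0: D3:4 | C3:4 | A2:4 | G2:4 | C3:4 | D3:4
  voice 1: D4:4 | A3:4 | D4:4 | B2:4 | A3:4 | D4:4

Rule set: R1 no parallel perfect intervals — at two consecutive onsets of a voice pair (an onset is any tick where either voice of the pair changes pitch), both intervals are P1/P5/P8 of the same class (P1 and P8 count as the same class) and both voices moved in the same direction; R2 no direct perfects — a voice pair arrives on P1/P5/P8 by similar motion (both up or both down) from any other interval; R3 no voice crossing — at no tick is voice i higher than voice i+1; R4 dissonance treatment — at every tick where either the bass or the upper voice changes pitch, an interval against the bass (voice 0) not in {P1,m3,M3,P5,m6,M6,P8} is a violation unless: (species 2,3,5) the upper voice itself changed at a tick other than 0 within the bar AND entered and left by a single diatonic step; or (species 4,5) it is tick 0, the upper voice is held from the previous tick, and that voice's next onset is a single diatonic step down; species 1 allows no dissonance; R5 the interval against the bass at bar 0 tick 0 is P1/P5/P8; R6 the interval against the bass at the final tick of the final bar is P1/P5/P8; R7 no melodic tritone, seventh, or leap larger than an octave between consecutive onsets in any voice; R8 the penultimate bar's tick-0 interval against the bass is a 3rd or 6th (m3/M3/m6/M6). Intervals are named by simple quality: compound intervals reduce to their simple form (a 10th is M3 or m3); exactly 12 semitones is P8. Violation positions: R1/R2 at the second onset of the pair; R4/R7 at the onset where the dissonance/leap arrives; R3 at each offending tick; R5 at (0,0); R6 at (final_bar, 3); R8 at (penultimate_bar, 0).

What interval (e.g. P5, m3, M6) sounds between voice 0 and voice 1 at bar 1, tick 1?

voice 0=C3 voice 1=A3 -> M6

M6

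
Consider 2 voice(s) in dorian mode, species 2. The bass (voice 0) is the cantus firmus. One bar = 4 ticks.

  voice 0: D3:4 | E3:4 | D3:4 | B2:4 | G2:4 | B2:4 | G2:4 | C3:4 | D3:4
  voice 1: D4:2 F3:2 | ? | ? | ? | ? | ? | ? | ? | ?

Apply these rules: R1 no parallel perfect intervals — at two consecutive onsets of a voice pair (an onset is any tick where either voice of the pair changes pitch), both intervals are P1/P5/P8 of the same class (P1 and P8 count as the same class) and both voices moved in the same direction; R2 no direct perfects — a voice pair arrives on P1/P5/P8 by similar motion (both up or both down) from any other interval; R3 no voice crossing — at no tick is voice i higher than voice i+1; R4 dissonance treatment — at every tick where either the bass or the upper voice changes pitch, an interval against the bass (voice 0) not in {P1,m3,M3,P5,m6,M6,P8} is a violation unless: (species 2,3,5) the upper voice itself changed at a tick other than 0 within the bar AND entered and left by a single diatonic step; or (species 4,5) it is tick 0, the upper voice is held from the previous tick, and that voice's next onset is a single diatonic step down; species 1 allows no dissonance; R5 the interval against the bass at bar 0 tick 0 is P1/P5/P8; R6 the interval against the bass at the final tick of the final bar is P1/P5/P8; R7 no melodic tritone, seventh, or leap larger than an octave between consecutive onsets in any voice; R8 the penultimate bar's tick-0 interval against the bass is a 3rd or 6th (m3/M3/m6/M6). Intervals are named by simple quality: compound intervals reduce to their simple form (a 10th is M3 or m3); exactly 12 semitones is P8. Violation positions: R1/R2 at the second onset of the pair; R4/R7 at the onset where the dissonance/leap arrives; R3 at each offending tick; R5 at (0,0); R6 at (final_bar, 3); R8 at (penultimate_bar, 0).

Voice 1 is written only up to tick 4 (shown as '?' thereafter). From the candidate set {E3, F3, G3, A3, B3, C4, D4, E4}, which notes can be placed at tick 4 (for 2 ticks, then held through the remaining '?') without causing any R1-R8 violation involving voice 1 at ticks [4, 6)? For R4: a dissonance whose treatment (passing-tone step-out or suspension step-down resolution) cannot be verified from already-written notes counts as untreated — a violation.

{C4, E3, G3}

E3: legal
F3: violates R4
G3: legal
A3: violates R4
B3: violates R2,R7
C4: legal
D4: violates R4
E4: violates R2,R7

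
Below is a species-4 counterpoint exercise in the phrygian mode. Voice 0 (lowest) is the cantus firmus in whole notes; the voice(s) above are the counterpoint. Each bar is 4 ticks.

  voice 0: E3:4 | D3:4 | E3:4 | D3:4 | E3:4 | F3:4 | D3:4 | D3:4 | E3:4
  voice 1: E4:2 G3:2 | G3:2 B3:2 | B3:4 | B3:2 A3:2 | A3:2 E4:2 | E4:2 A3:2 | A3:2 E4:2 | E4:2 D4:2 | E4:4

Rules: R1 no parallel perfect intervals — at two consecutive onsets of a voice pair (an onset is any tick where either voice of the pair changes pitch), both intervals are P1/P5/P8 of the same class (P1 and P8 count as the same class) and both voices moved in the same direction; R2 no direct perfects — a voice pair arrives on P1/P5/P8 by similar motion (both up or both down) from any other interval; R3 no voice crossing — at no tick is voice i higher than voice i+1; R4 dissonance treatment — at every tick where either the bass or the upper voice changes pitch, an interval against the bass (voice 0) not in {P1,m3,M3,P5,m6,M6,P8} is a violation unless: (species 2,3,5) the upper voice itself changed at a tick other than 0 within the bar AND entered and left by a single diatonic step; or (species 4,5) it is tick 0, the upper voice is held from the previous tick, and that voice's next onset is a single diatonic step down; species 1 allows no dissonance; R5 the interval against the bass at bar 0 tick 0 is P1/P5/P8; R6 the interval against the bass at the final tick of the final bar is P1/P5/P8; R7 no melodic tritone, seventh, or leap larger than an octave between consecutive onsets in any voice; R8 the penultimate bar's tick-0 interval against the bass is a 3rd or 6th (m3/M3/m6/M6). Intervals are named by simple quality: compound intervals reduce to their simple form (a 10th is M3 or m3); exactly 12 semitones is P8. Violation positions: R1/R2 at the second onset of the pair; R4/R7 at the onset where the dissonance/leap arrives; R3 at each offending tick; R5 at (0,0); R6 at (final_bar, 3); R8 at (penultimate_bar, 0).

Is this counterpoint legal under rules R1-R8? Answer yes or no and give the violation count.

bar 0: v0=E3 v1=E4 (P8)
bar 1: v0=D3 v1=G3 (P4)
bar 2: v0=E3 v1=B3 (P5)
bar 3: v0=D3 v1=B3 (M6)
bar 4: v0=E3 v1=A3 (P4)
bar 5: v0=F3 v1=E4 (M7)
bar 6: v0=D3 v1=A3 (P5)
bar 7: v0=D3 v1=E4 (M2)
bar 8: v0=E3 v1=E4 (P8)
  R4 @ bar1.0: D3/G3 P4 untreated
  R4 @ bar4.0: E3/A3 P4 untreated
  R4 @ bar5.0: F3/E4 M7 untreated
  R4 @ bar6.2: D3/E4 M2 untreated
  R8 @ bar7.0: penult M2 not 3rd/6th
  R1 @ bar8.0: D3/D4 P8 -> E3/E4 P8 similar

No (6 violations)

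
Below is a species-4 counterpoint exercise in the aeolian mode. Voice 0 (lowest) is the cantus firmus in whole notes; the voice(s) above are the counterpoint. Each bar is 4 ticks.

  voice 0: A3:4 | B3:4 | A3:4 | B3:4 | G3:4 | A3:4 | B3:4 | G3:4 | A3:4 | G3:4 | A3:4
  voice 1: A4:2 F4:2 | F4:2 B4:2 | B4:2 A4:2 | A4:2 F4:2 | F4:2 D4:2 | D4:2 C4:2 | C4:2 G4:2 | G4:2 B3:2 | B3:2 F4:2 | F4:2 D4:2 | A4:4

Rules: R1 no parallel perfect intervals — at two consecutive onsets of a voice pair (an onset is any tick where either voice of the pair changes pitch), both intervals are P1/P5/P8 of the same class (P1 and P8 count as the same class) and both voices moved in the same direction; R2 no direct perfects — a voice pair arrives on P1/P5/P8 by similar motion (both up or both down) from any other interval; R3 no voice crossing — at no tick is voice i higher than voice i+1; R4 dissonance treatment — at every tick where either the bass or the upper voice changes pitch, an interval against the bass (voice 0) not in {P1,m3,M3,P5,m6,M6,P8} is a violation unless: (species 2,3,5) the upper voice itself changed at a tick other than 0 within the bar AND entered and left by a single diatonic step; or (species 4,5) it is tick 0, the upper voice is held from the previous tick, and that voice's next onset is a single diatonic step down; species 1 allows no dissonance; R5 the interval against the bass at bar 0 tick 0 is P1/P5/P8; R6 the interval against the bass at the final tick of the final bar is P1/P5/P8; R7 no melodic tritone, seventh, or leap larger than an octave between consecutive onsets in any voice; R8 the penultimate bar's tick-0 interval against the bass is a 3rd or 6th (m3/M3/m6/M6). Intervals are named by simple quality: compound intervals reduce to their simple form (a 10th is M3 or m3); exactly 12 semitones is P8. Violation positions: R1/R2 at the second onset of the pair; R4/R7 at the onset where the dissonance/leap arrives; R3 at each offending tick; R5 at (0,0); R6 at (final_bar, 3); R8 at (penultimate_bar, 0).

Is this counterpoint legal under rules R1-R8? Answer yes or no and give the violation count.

bar 0: v0=A3 v1=A4 (P8)
bar 1: v0=B3 v1=F4 (TT)
bar 2: v0=A3 v1=B4 (M2)
bar 3: v0=B3 v1=A4 (m7)
bar 4: v0=G3 v1=F4 (m7)
bar 5: v0=A3 v1=D4 (P4)
bar 6: v0=B3 v1=C4 (m2)
bar 7: v0=G3 v1=G4 (P8)
bar 8: v0=A3 v1=B3 (M2)
bar 9: v0=G3 v1=F4 (m7)
bar 10: v0=A3 v1=A4 (P8)
  R4 @ bar1.0: B3/F4 TT untreated
  R7 @ bar1.2: F4->B4 leap 6st
  R4 @ bar3.0: B3/A4 m7 untreated
  R4 @ bar3.2: B3/F4 TT untreated
  R4 @ bar4.0: G3/F4 m7 untreated
  R4 @ bar6.0: B3/C4 m2 untreated
  R4 @ bar8.0: A3/B3 M2 untreated
  R7 @ bar8.2: B3->F4 leap 6st
  R4 @ bar9.0: G3/F4 m7 untreated
  R8 @ bar9.0: penult m7 not 3rd/6th
  R2 @ bar10.0: G3/D4 P5 -> A3/A4 P8 similar

No (11 violations)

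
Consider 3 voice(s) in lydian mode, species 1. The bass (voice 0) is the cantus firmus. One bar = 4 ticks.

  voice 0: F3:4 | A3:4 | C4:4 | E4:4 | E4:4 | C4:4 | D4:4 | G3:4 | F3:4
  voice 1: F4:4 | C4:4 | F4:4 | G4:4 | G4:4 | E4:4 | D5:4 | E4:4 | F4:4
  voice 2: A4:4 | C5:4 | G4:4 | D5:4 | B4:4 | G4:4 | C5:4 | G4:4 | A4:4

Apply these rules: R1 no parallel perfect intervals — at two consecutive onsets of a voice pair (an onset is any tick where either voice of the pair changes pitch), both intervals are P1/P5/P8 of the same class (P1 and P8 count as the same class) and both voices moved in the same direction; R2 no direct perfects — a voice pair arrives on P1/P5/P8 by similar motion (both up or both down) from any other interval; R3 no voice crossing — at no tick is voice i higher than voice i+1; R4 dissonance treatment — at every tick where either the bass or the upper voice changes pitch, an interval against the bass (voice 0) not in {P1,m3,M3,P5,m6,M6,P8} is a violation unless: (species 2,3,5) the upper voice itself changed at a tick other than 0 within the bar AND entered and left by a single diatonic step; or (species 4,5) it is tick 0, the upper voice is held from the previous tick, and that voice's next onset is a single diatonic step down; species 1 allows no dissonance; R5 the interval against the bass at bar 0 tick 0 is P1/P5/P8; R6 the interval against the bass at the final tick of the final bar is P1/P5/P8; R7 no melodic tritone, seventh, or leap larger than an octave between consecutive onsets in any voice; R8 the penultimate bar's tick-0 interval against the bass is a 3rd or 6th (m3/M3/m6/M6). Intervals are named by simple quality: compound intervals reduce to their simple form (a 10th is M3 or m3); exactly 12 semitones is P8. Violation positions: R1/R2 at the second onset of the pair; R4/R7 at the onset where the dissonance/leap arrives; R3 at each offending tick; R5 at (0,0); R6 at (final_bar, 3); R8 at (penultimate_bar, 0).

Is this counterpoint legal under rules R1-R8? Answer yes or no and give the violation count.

bar 0: v0=F3 v1=F4 v2=A4 (M3)
bar 1: v0=A3 v1=C4 v2=C5 (m3)
bar 2: v0=C4 v1=F4 v2=G4 (P5)
bar 3: v0=E4 v1=G4 v2=D5 (m7)
bar 4: v0=E4 v1=G4 v2=B4 (P5)
bar 5: v0=C4 v1=E4 v2=G4 (P5)
bar 6: v0=D4 v1=D5 v2=C5 (m7)
bar 7: v0=G3 v1=E4 v2=G4 (P8)
bar 8: v0=F3 v1=F4 v2=A4 (M3)
  R5 @ bar0.0: opens on M3
  R4 @ bar2.0: C4/F4 P4 untreated
  R2 @ bar3.0: F4/G4 M2 -> G4/D5 P5 similar
  R4 @ bar3.0: E4/D5 m7 untreated
  R1 @ bar5.0: E4/B4 P5 -> C4/G4 P5 similar
  R2 @ bar6.0: C4/E4 M3 -> D4/D5 P8 similar
  R3 @ bar6.0: D5 above C5
  R4 @ bar6.0: D4/C5 m7 untreated
  R7 @ bar6.0: E4->D5 leap 10st
  R3 @ bar6.1: D5 above C5
  R3 @ bar6.2: D5 above C5
  R3 @ bar6.3: D5 above C5
  R2 @ bar7.0: D4/C5 m7 -> G3/G4 P8 similar
  R7 @ bar7.0: D5->E4 leap 10st
  R8 @ bar7.0: penult P8 not 3rd/6th
  R6 @ bar8.3: closes on M3

No (16 violations)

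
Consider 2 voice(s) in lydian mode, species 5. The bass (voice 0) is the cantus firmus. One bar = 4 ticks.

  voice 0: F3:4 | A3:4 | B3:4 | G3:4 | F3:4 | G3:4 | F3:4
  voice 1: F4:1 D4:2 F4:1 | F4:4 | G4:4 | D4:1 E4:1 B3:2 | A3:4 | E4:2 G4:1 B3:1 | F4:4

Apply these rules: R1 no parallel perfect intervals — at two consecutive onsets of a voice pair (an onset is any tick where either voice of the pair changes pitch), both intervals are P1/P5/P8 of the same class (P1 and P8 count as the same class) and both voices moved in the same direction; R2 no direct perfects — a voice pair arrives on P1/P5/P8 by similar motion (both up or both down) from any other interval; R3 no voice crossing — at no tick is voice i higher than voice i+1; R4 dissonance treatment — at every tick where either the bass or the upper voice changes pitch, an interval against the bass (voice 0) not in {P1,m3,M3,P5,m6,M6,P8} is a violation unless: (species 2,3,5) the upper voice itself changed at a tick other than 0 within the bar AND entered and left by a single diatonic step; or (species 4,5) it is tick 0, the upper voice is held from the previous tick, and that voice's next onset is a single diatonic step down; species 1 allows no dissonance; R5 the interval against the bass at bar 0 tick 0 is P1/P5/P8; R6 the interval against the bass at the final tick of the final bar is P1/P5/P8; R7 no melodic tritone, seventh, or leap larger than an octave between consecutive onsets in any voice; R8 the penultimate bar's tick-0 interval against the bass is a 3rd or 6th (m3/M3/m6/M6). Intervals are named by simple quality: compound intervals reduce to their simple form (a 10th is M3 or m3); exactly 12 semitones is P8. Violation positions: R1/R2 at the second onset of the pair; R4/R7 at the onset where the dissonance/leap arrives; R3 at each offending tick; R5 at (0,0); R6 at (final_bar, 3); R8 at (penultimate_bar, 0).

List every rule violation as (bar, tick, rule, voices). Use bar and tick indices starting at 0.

(3, 0, R2, (0, 1))
(6, 0, R7, (1,))

bar 0: v0=F3 v1=F4 downbeat P8
bar 1: v0=A3 v1=F4 downbeat m6
bar 2: v0=B3 v1=G4 downbeat m6
bar 3: v0=G3 v1=D4 downbeat P5
bar 4: v0=F3 v1=A3 downbeat M3
bar 5: v0=G3 v1=E4 downbeat M6
bar 6: v0=F3 v1=F4 downbeat P8
  -> R2 @ bar 3 tick 0 v(0, 1): B3/G4 m6 -> G3/D4 P5 similar
  -> R7 @ bar 6 tick 0 v(1,): B3->F4 leap 6st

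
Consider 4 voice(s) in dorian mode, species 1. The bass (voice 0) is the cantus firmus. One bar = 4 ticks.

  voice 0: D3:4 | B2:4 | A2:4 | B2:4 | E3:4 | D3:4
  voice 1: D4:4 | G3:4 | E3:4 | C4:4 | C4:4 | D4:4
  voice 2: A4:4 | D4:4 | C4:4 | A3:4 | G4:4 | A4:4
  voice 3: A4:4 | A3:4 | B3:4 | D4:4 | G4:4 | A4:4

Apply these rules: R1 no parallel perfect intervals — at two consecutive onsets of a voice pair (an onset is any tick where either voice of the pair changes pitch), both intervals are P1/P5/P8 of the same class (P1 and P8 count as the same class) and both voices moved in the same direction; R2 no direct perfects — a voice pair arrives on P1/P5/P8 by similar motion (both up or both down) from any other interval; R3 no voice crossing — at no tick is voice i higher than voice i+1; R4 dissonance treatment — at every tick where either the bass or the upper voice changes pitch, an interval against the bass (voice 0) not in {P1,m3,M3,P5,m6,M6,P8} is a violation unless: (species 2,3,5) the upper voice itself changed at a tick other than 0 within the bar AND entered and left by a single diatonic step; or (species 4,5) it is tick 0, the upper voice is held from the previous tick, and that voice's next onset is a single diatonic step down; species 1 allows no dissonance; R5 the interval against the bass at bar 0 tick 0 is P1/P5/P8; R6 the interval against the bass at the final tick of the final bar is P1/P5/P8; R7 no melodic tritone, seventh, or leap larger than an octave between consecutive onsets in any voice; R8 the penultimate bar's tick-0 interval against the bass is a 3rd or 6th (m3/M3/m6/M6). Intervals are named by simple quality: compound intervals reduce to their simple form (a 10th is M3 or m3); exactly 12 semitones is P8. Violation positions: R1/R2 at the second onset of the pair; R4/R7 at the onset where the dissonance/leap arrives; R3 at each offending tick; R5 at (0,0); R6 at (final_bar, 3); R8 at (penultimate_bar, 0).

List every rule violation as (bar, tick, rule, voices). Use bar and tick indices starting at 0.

bar 0: v0=D3 v1=D4 v2=A4 v3=A4 downbeat P5
bar 1: v0=B2 v1=G3 v2=D4 v3=A3 downbeat m7
bar 2: v0=A2 v1=E3 v2=C4 v3=B3 downbeat M2
bar 3: v0=B2 v1=C4 v2=A3 v3=D4 downbeat m3
bar 4: v0=E3 v1=C4 v2=G4 v3=G4 downbeat m3
bar 5: v0=D3 v1=D4 v2=A4 v3=A4 downbeat P5
  -> R1 @ bar 1 tick 0 v(1, 2): D4/A4 P5 -> G3/D4 P5 similar
  -> R3 @ bar 1 tick 0 v(2, 3): D4 above A3
  -> R4 @ bar 1 tick 0 v(0, 3): B2/A3 m7 untreated
  -> R3 @ bar 1 tick 1 v(2, 3): D4 above A3
  -> R3 @ bar 1 tick 2 v(2, 3): D4 above A3
  -> R3 @ bar 1 tick 3 v(2, 3): D4 above A3
  -> R2 @ bar 2 tick 0 v(0, 1): B2/G3 m6 -> A2/E3 P5 similar
  -> R3 @ bar 2 tick 0 v(2, 3): C4 above B3
  -> R4 @ bar 2 tick 0 v(0, 3): A2/B3 M2 untreated
  -> R3 @ bar 2 tick 1 v(2, 3): C4 above B3
  -> R3 @ bar 2 tick 2 v(2, 3): C4 above B3
  -> R3 @ bar 2 tick 3 v(2, 3): C4 above B3
  -> R3 @ bar 3 tick 0 v(1, 2): C4 above A3
  -> R4 @ bar 3 tick 0 v(0, 1): B2/C4 m2 untreated
  -> R4 @ bar 3 tick 0 v(0, 2): B2/A3 m7 untreated
  -> R3 @ bar 3 tick 1 v(1, 2): C4 above A3
  -> R3 @ bar 3 tick 2 v(1, 2): C4 above A3
  -> R3 @ bar 3 tick 3 v(1, 2): C4 above A3
  -> R2 @ bar 4 tick 0 v(2, 3): A3/D4 P4 -> G4/G4 P1 similar
  -> R7 @ bar 4 tick 0 v(2,): A3->G4 leap 10st
  -> R1 @ bar 5 tick 0 v(1, 2): C4/G4 P5 -> D4/A4 P5 similar
  -> R1 @ bar 5 tick 0 v(1, 3): C4/G4 P5 -> D4/A4 P5 similar
  -> R1 @ bar 5 tick 0 v(2, 3): G4/G4 P1 -> A4/A4 P1 similar

(1, 0, R1, (1, 2))
(1, 0, R3, (2, 3))
(1, 0, R4, (0, 3))
(1, 1, R3, (2, 3))
(1, 2, R3, (2, 3))
(1, 3, R3, (2, 3))
(2, 0, R2, (0, 1))
(2, 0, R3, (2, 3))
(2, 0, R4, (0, 3))
(2, 1, R3, (2, 3))
(2, 2, R3, (2, 3))
(2, 3, R3, (2, 3))
(3, 0, R3, (1, 2))
(3, 0, R4, (0, 1))
(3, 0, R4, (0, 2))
(3, 1, R3, (1, 2))
(3, 2, R3, (1, 2))
(3, 3, R3, (1, 2))
(4, 0, R2, (2, 3))
(4, 0, R7, (2,))
(5, 0, R1, (1, 2))
(5, 0, R1, (1, 3))
(5, 0, R1, (2, 3))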